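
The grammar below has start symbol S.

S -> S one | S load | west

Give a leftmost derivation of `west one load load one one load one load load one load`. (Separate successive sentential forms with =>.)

S => S load   [S -> S load]
S load => S one load   [S -> S one]
S one load => S load one load   [S -> S load]
S load one load => S load load one load   [S -> S load]
S load load one load => S one load load one load   [S -> S one]
S one load load one load => S load one load load one load   [S -> S load]
S load one load load one load => S one load one load load one load   [S -> S one]
S one load one load load one load => S one one load one load load one load   [S -> S one]
S one one load one load load one load => S load one one load one load load one load   [S -> S load]
S load one one load one load load one load => S load load one one load one load load one load   [S -> S load]
S load load one one load one load load one load => S one load load one one load one load load one load   [S -> S one]
S one load load one one load one load load one load => west one load load one one load one load load one load   [S -> west]

S => S load => S one load => S load one load => S load load one load => S one load load one load => S load one load load one load => S one load one load load one load => S one one load one load load one load => S load one one load one load load one load => S load load one one load one load load one load => S one load load one one load one load load one load => west one load load one one load one load load one load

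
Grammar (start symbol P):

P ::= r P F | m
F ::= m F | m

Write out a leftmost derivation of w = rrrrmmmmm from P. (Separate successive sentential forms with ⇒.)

P ⇒ rPF   [P ::= r P F]
rPF ⇒ rrPFF   [P ::= r P F]
rrPFF ⇒ rrrPFFF   [P ::= r P F]
rrrPFFF ⇒ rrrrPFFFF   [P ::= r P F]
rrrrPFFFF ⇒ rrrrmFFFF   [P ::= m]
rrrrmFFFF ⇒ rrrrmmFFF   [F ::= m]
rrrrmmFFF ⇒ rrrrmmmFF   [F ::= m]
rrrrmmmFF ⇒ rrrrmmmmF   [F ::= m]
rrrrmmmmF ⇒ rrrrmmmmm   [F ::= m]

P⇒rPF⇒rrPFF⇒rrrPFFF⇒rrrrPFFFF⇒rrrrmFFFF⇒rrrrmmFFF⇒rrrrmmmFF⇒rrrrmmmmF⇒rrrrmmmmm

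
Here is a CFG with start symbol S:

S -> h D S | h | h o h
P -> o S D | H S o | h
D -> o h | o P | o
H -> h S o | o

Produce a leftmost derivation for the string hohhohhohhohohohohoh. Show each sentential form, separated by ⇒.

S ⇒ hDS   [S -> h D S]
hDS ⇒ hoPS   [D -> o P]
hoPS ⇒ hohS   [P -> h]
hohS ⇒ hohhDS   [S -> h D S]
hohhDS ⇒ hohhoPS   [D -> o P]
hohhoPS ⇒ hohhoHSoS   [P -> H S o]
hohhoHSoS ⇒ hohhohSoSoS   [H -> h S o]
hohhohSoSoS ⇒ hohhohhDSoSoS   [S -> h D S]
hohhohhDSoSoS ⇒ hohhohhohSoSoS   [D -> o h]
hohhohhohSoSoS ⇒ hohhohhohhohoSoS   [S -> h o h]
hohhohhohhohoSoS ⇒ hohhohhohhohohohoS   [S -> h o h]
hohhohhohhohohohoS ⇒ hohhohhohhohohohohoh   [S -> h o h]

S⇒hDS⇒hoPS⇒hohS⇒hohhDS⇒hohhoPS⇒hohhoHSoS⇒hohhohSoSoS⇒hohhohhDSoSoS⇒hohhohhohSoSoS⇒hohhohhohhohoSoS⇒hohhohhohhohohohoS⇒hohhohhohhohohohohoh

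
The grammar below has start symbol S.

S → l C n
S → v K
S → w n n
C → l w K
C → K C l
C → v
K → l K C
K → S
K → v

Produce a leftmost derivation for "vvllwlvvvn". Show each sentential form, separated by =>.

S => vK => vS => vvK => vvS => vvlCn => vvllwKn => vvllwlKCn => vvllwlSCn => vvllwlvKCn => vvllwlvvCn => vvllwlvvvn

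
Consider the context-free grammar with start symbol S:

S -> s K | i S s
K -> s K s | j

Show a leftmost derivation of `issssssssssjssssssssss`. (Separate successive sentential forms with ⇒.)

S ⇒ iSs ⇒ isKs ⇒ issKss ⇒ isssKsss ⇒ issssKssss ⇒ isssssKsssss ⇒ issssssKssssss ⇒ isssssssKsssssss ⇒ issssssssKssssssss ⇒ isssssssssKsssssssss ⇒ issssssssssKssssssssss ⇒ issssssssssjssssssssss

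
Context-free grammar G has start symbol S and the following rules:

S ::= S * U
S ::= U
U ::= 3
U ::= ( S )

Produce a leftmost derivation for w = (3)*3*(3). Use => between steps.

S => S*U => S*U*U => U*U*U => (S)*U*U => (U)*U*U => (3)*U*U => (3)*3*U => (3)*3*(S) => (3)*3*(U) => (3)*3*(3)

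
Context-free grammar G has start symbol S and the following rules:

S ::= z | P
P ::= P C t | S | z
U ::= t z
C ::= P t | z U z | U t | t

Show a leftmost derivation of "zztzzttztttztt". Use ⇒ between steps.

S ⇒ P ⇒ PCt ⇒ PCtCt ⇒ PCtCtCt ⇒ zCtCtCt ⇒ zzUztCtCt ⇒ zztzztCtCt ⇒ zztzztUttCt ⇒ zztzzttzttCt ⇒ zztzzttzttUtt ⇒ zztzzttztttztt

S ⇒ P   [S ::= P]
P ⇒ PCt   [P ::= P C t]
PCt ⇒ PCtCt   [P ::= P C t]
PCtCt ⇒ PCtCtCt   [P ::= P C t]
PCtCtCt ⇒ zCtCtCt   [P ::= z]
zCtCtCt ⇒ zzUztCtCt   [C ::= z U z]
zzUztCtCt ⇒ zztzztCtCt   [U ::= t z]
zztzztCtCt ⇒ zztzztUttCt   [C ::= U t]
zztzztUttCt ⇒ zztzzttzttCt   [U ::= t z]
zztzzttzttCt ⇒ zztzzttzttUtt   [C ::= U t]
zztzzttzttUtt ⇒ zztzzttztttztt   [U ::= t z]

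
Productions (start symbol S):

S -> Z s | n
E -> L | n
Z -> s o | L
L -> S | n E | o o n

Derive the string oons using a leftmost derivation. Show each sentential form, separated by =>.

S => Zs => Ls => oons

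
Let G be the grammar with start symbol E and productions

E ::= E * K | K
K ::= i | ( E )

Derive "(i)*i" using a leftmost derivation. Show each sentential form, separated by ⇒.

E ⇒ E*K   [E ::= E * K]
E*K ⇒ K*K   [E ::= K]
K*K ⇒ (E)*K   [K ::= ( E )]
(E)*K ⇒ (K)*K   [E ::= K]
(K)*K ⇒ (i)*K   [K ::= i]
(i)*K ⇒ (i)*i   [K ::= i]

E⇒E*K⇒K*K⇒(E)*K⇒(K)*K⇒(i)*K⇒(i)*i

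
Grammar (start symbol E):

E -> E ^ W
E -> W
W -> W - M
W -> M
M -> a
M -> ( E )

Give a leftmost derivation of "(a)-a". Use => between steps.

E => W   [E -> W]
W => W-M   [W -> W - M]
W-M => M-M   [W -> M]
M-M => (E)-M   [M -> ( E )]
(E)-M => (W)-M   [E -> W]
(W)-M => (M)-M   [W -> M]
(M)-M => (a)-M   [M -> a]
(a)-M => (a)-a   [M -> a]

E => W => W-M => M-M => (E)-M => (W)-M => (M)-M => (a)-M => (a)-a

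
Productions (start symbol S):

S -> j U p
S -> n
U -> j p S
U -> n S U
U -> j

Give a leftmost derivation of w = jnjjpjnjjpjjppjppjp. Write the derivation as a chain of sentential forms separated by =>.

S => jUp   [S -> j U p]
jUp => jnSUp   [U -> n S U]
jnSUp => jnjUpUp   [S -> j U p]
jnjUpUp => jnjjpSpUp   [U -> j p S]
jnjjpSpUp => jnjjpjUppUp   [S -> j U p]
jnjjpjUppUp => jnjjpjnSUppUp   [U -> n S U]
jnjjpjnSUppUp => jnjjpjnjUpUppUp   [S -> j U p]
jnjjpjnjUpUppUp => jnjjpjnjjpSpUppUp   [U -> j p S]
jnjjpjnjjpSpUppUp => jnjjpjnjjpjUppUppUp   [S -> j U p]
jnjjpjnjjpjUppUppUp => jnjjpjnjjpjjppUppUp   [U -> j]
jnjjpjnjjpjjppUppUp => jnjjpjnjjpjjppjppUp   [U -> j]
jnjjpjnjjpjjppjppUp => jnjjpjnjjpjjppjppjp   [U -> j]

S=>jUp=>jnSUp=>jnjUpUp=>jnjjpSpUp=>jnjjpjUppUp=>jnjjpjnSUppUp=>jnjjpjnjUpUppUp=>jnjjpjnjjpSpUppUp=>jnjjpjnjjpjUppUppUp=>jnjjpjnjjpjjppUppUp=>jnjjpjnjjpjjppjppUp=>jnjjpjnjjpjjppjppjp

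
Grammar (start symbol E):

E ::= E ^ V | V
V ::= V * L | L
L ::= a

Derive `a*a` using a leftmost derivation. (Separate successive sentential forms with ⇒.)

E ⇒ V ⇒ V*L ⇒ L*L ⇒ a*L ⇒ a*a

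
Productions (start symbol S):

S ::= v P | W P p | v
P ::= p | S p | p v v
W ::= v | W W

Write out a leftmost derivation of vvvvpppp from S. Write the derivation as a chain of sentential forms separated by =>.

S => vP   [S ::= v P]
vP => vSp   [P ::= S p]
vSp => vvPp   [S ::= v P]
vvPp => vvSpp   [P ::= S p]
vvSpp => vvWPppp   [S ::= W P p]
vvWPppp => vvWWPppp   [W ::= W W]
vvWWPppp => vvvWPppp   [W ::= v]
vvvWPppp => vvvvPppp   [W ::= v]
vvvvPppp => vvvvpppp   [P ::= p]

S => vP => vSp => vvPp => vvSpp => vvWPppp => vvWWPppp => vvvWPppp => vvvvPppp => vvvvpppp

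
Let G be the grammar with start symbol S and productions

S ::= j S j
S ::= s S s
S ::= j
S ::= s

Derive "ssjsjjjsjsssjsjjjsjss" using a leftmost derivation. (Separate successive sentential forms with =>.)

S => sSs => ssSss => ssjSjss => ssjsSsjss => ssjsjSjsjss => ssjsjjSjjsjss => ssjsjjjSjjjsjss => ssjsjjjsSsjjjsjss => ssjsjjjsjSjsjjjsjss => ssjsjjjsjsSsjsjjjsjss => ssjsjjjsjsssjsjjjsjss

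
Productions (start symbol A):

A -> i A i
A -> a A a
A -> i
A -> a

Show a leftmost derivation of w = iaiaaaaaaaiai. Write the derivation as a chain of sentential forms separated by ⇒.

A ⇒ iAi ⇒ iaAai ⇒ iaiAiai ⇒ iaiaAaiai ⇒ iaiaaAaaiai ⇒ iaiaaaAaaaiai ⇒ iaiaaaaaaaiai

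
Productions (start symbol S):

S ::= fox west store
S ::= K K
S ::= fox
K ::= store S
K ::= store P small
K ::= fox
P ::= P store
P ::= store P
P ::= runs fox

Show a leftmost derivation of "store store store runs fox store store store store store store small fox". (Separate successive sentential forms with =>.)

S => K K => store P small K => store P store small K => store P store store small K => store P store store store small K => store store P store store store small K => store store P store store store store small K => store store P store store store store store small K => store store P store store store store store store small K => store store store P store store store store store store small K => store store store runs fox store store store store store store small K => store store store runs fox store store store store store store small fox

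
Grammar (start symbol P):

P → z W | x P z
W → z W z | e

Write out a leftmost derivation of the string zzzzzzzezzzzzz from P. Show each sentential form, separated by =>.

P => zW   [P → z W]
zW => zzWz   [W → z W z]
zzWz => zzzWzz   [W → z W z]
zzzWzz => zzzzWzzz   [W → z W z]
zzzzWzzz => zzzzzWzzzz   [W → z W z]
zzzzzWzzzz => zzzzzzWzzzzz   [W → z W z]
zzzzzzWzzzzz => zzzzzzzWzzzzzz   [W → z W z]
zzzzzzzWzzzzzz => zzzzzzzezzzzzz   [W → e]

P => zW => zzWz => zzzWzz => zzzzWzzz => zzzzzWzzzz => zzzzzzWzzzzz => zzzzzzzWzzzzzz => zzzzzzzezzzzzz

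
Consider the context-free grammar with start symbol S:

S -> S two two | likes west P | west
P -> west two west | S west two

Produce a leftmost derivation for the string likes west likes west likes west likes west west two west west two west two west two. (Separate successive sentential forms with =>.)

S => likes west P   [S -> likes west P]
likes west P => likes west S west two   [P -> S west two]
likes west S west two => likes west likes west P west two   [S -> likes west P]
likes west likes west P west two => likes west likes west S west two west two   [P -> S west two]
likes west likes west S west two west two => likes west likes west likes west P west two west two   [S -> likes west P]
likes west likes west likes west P west two west two => likes west likes west likes west S west two west two west two   [P -> S west two]
likes west likes west likes west S west two west two west two => likes west likes west likes west likes west P west two west two west two   [S -> likes west P]
likes west likes west likes west likes west P west two west two west two => likes west likes west likes west likes west west two west west two west two west two   [P -> west two west]

S => likes west P => likes west S west two => likes west likes west P west two => likes west likes west S west two west two => likes west likes west likes west P west two west two => likes west likes west likes west S west two west two west two => likes west likes west likes west likes west P west two west two west two => likes west likes west likes west likes west west two west west two west two west two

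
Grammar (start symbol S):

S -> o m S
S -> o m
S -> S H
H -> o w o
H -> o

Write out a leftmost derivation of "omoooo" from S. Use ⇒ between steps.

S⇒SH⇒SHH⇒SHHH⇒SHHHH⇒omHHHH⇒omoHHH⇒omooHH⇒omoooH⇒omoooo

S ⇒ SH   [S -> S H]
SH ⇒ SHH   [S -> S H]
SHH ⇒ SHHH   [S -> S H]
SHHH ⇒ SHHHH   [S -> S H]
SHHHH ⇒ omHHHH   [S -> o m]
omHHHH ⇒ omoHHH   [H -> o]
omoHHH ⇒ omooHH   [H -> o]
omooHH ⇒ omoooH   [H -> o]
omoooH ⇒ omoooo   [H -> o]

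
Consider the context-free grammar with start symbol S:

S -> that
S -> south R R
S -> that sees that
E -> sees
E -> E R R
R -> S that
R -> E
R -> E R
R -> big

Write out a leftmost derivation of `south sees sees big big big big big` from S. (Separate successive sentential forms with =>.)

S => south R R => south E R R => south sees R R => south sees E R => south sees E R R R => south sees E R R R R R => south sees sees R R R R R => south sees sees big R R R R => south sees sees big big R R R => south sees sees big big big R R => south sees sees big big big big R => south sees sees big big big big big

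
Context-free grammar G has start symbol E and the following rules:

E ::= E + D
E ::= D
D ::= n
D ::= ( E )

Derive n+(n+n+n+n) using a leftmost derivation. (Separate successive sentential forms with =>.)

E => E+D => D+D => n+D => n+(E) => n+(E+D) => n+(E+D+D) => n+(E+D+D+D) => n+(D+D+D+D) => n+(n+D+D+D) => n+(n+n+D+D) => n+(n+n+n+D) => n+(n+n+n+n)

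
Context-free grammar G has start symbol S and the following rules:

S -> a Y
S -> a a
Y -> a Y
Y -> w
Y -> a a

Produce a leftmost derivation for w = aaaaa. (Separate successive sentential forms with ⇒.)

S ⇒ aY   [S -> a Y]
aY ⇒ aaY   [Y -> a Y]
aaY ⇒ aaaY   [Y -> a Y]
aaaY ⇒ aaaaa   [Y -> a a]

S ⇒ aY ⇒ aaY ⇒ aaaY ⇒ aaaaa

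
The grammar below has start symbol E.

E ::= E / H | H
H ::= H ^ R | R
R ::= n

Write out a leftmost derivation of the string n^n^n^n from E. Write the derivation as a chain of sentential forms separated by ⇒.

E ⇒ H   [E ::= H]
H ⇒ H^R   [H ::= H ^ R]
H^R ⇒ H^R^R   [H ::= H ^ R]
H^R^R ⇒ H^R^R^R   [H ::= H ^ R]
H^R^R^R ⇒ R^R^R^R   [H ::= R]
R^R^R^R ⇒ n^R^R^R   [R ::= n]
n^R^R^R ⇒ n^n^R^R   [R ::= n]
n^n^R^R ⇒ n^n^n^R   [R ::= n]
n^n^n^R ⇒ n^n^n^n   [R ::= n]

E ⇒ H ⇒ H^R ⇒ H^R^R ⇒ H^R^R^R ⇒ R^R^R^R ⇒ n^R^R^R ⇒ n^n^R^R ⇒ n^n^n^R ⇒ n^n^n^n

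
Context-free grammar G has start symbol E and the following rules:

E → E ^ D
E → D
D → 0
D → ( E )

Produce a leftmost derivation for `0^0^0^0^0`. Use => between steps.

E => E^D   [E → E ^ D]
E^D => E^D^D   [E → E ^ D]
E^D^D => E^D^D^D   [E → E ^ D]
E^D^D^D => E^D^D^D^D   [E → E ^ D]
E^D^D^D^D => D^D^D^D^D   [E → D]
D^D^D^D^D => 0^D^D^D^D   [D → 0]
0^D^D^D^D => 0^0^D^D^D   [D → 0]
0^0^D^D^D => 0^0^0^D^D   [D → 0]
0^0^0^D^D => 0^0^0^0^D   [D → 0]
0^0^0^0^D => 0^0^0^0^0   [D → 0]

E=>E^D=>E^D^D=>E^D^D^D=>E^D^D^D^D=>D^D^D^D^D=>0^D^D^D^D=>0^0^D^D^D=>0^0^0^D^D=>0^0^0^0^D=>0^0^0^0^0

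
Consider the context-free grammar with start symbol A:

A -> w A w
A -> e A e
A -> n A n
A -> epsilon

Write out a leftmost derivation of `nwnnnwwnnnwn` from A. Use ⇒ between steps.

A ⇒ nAn   [A -> n A n]
nAn ⇒ nwAwn   [A -> w A w]
nwAwn ⇒ nwnAnwn   [A -> n A n]
nwnAnwn ⇒ nwnnAnnwn   [A -> n A n]
nwnnAnnwn ⇒ nwnnnAnnnwn   [A -> n A n]
nwnnnAnnnwn ⇒ nwnnnwAwnnnwn   [A -> w A w]
nwnnnwAwnnnwn ⇒ nwnnnwwnnnwn   [A -> epsilon]

A ⇒ nAn ⇒ nwAwn ⇒ nwnAnwn ⇒ nwnnAnnwn ⇒ nwnnnAnnnwn ⇒ nwnnnwAwnnnwn ⇒ nwnnnwwnnnwn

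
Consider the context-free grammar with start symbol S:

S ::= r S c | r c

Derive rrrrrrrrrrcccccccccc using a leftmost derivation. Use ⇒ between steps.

S⇒rSc⇒rrScc⇒rrrSccc⇒rrrrScccc⇒rrrrrSccccc⇒rrrrrrScccccc⇒rrrrrrrSccccccc⇒rrrrrrrrScccccccc⇒rrrrrrrrrSccccccccc⇒rrrrrrrrrrcccccccccc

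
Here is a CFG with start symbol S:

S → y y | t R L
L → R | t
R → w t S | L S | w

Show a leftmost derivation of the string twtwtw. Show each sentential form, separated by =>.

S => tRL   [S → t R L]
tRL => tLSL   [R → L S]
tLSL => tRSL   [L → R]
tRSL => twSL   [R → w]
twSL => twtRLL   [S → t R L]
twtRLL => twtwLL   [R → w]
twtwLL => twtwtL   [L → t]
twtwtL => twtwtR   [L → R]
twtwtR => twtwtw   [R → w]

S=>tRL=>tLSL=>tRSL=>twSL=>twtRLL=>twtwLL=>twtwtL=>twtwtR=>twtwtw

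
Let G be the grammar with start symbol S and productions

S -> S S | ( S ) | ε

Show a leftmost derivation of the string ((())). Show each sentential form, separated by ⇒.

S ⇒ (S)   [S -> ( S )]
(S) ⇒ (SS)   [S -> S S]
(SS) ⇒ ((S)S)   [S -> ( S )]
((S)S) ⇒ ((SS)S)   [S -> S S]
((SS)S) ⇒ ((SSS)S)   [S -> S S]
((SSS)S) ⇒ (((S)SS)S)   [S -> ( S )]
(((S)SS)S) ⇒ ((()SS)S)   [S -> ε]
((()SS)S) ⇒ ((()S)S)   [S -> ε]
((()S)S) ⇒ ((())S)   [S -> ε]
((())S) ⇒ ((()))   [S -> ε]

S ⇒ (S) ⇒ (SS) ⇒ ((S)S) ⇒ ((SS)S) ⇒ ((SSS)S) ⇒ (((S)SS)S) ⇒ ((()SS)S) ⇒ ((()S)S) ⇒ ((())S) ⇒ ((()))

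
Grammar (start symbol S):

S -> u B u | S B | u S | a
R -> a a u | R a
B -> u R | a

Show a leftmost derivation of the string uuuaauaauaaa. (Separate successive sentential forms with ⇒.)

S ⇒ SB ⇒ uSB ⇒ uSBB ⇒ uSBBB ⇒ uuBuBBB ⇒ uuuRuBBB ⇒ uuuRauBBB ⇒ uuuRaauBBB ⇒ uuuaauaauBBB ⇒ uuuaauaauaBB ⇒ uuuaauaauaaB ⇒ uuuaauaauaaa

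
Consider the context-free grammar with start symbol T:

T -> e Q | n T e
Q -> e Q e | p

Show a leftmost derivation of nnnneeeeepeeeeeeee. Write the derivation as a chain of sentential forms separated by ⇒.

T ⇒ nTe ⇒ nnTee ⇒ nnnTeee ⇒ nnnnTeeee ⇒ nnnneQeeee ⇒ nnnneeQeeeee ⇒ nnnneeeQeeeeee ⇒ nnnneeeeQeeeeeee ⇒ nnnneeeeeQeeeeeeee ⇒ nnnneeeeepeeeeeeee

T ⇒ nTe   [T -> n T e]
nTe ⇒ nnTee   [T -> n T e]
nnTee ⇒ nnnTeee   [T -> n T e]
nnnTeee ⇒ nnnnTeeee   [T -> n T e]
nnnnTeeee ⇒ nnnneQeeee   [T -> e Q]
nnnneQeeee ⇒ nnnneeQeeeee   [Q -> e Q e]
nnnneeQeeeee ⇒ nnnneeeQeeeeee   [Q -> e Q e]
nnnneeeQeeeeee ⇒ nnnneeeeQeeeeeee   [Q -> e Q e]
nnnneeeeQeeeeeee ⇒ nnnneeeeeQeeeeeeee   [Q -> e Q e]
nnnneeeeeQeeeeeeee ⇒ nnnneeeeepeeeeeeee   [Q -> p]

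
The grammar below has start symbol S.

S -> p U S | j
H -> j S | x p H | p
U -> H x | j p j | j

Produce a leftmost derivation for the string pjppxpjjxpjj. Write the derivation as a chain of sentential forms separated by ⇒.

S⇒pUS⇒pHxS⇒pjSxS⇒pjpUSxS⇒pjpHxSxS⇒pjppxSxS⇒pjppxpUSxS⇒pjppxpjSxS⇒pjppxpjjxS⇒pjppxpjjxpUS⇒pjppxpjjxpjS⇒pjppxpjjxpjj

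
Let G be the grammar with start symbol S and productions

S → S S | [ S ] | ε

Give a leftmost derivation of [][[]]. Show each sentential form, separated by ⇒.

S ⇒ SS   [S → S S]
SS ⇒ [S]S   [S → [ S ]]
[S]S ⇒ []S   [S → ε]
[]S ⇒ [][S]   [S → [ S ]]
[][S] ⇒ [][SS]   [S → S S]
[][SS] ⇒ [][SSS]   [S → S S]
[][SSS] ⇒ [][[S]SS]   [S → [ S ]]
[][[S]SS] ⇒ [][[]SS]   [S → ε]
[][[]SS] ⇒ [][[]S]   [S → ε]
[][[]S] ⇒ [][[]]   [S → ε]

S ⇒ SS ⇒ [S]S ⇒ []S ⇒ [][S] ⇒ [][SS] ⇒ [][SSS] ⇒ [][[S]SS] ⇒ [][[]SS] ⇒ [][[]S] ⇒ [][[]]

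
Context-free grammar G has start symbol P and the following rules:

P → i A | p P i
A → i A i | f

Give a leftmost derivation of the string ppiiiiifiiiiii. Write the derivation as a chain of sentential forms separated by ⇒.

P ⇒ pPi   [P → p P i]
pPi ⇒ ppPii   [P → p P i]
ppPii ⇒ ppiAii   [P → i A]
ppiAii ⇒ ppiiAiii   [A → i A i]
ppiiAiii ⇒ ppiiiAiiii   [A → i A i]
ppiiiAiiii ⇒ ppiiiiAiiiii   [A → i A i]
ppiiiiAiiiii ⇒ ppiiiiiAiiiiii   [A → i A i]
ppiiiiiAiiiiii ⇒ ppiiiiifiiiiii   [A → f]

P⇒pPi⇒ppPii⇒ppiAii⇒ppiiAiii⇒ppiiiAiiii⇒ppiiiiAiiiii⇒ppiiiiiAiiiiii⇒ppiiiiifiiiiii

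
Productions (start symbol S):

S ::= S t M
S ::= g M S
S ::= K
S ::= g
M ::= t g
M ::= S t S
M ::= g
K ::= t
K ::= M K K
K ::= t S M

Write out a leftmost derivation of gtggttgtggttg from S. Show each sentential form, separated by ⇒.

S ⇒ StM   [S ::= S t M]
StM ⇒ gMStM   [S ::= g M S]
gMStM ⇒ gStSStM   [M ::= S t S]
gStSStM ⇒ gStMtSStM   [S ::= S t M]
gStMtSStM ⇒ gKtMtSStM   [S ::= K]
gKtMtSStM ⇒ gtSMtMtSStM   [K ::= t S M]
gtSMtMtSStM ⇒ gtgMtMtSStM   [S ::= g]
gtgMtMtSStM ⇒ gtggtMtSStM   [M ::= g]
gtggtMtSStM ⇒ gtggttgtSStM   [M ::= t g]
gtggttgtSStM ⇒ gtggttgtgStM   [S ::= g]
gtggttgtgStM ⇒ gtggttgtggtM   [S ::= g]
gtggttgtggtM ⇒ gtggttgtggttg   [M ::= t g]

S ⇒ StM ⇒ gMStM ⇒ gStSStM ⇒ gStMtSStM ⇒ gKtMtSStM ⇒ gtSMtMtSStM ⇒ gtgMtMtSStM ⇒ gtggtMtSStM ⇒ gtggttgtSStM ⇒ gtggttgtgStM ⇒ gtggttgtggtM ⇒ gtggttgtggttg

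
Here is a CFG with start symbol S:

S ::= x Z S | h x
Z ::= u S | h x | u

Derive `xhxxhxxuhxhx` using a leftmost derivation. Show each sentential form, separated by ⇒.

S⇒xZS⇒xhxS⇒xhxxZS⇒xhxxhxS⇒xhxxhxxZS⇒xhxxhxxuSS⇒xhxxhxxuhxS⇒xhxxhxxuhxhx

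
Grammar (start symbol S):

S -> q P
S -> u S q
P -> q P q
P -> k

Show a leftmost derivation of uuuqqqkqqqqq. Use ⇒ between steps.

S ⇒ uSq ⇒ uuSqq ⇒ uuuSqqq ⇒ uuuqPqqq ⇒ uuuqqPqqqq ⇒ uuuqqqPqqqqq ⇒ uuuqqqkqqqqq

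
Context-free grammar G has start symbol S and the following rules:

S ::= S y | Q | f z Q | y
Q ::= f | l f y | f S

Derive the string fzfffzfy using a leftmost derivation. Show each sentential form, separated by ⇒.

S⇒Sy⇒fzQy⇒fzfSy⇒fzfQy⇒fzffSy⇒fzfffzQy⇒fzfffzfy

S ⇒ Sy   [S ::= S y]
Sy ⇒ fzQy   [S ::= f z Q]
fzQy ⇒ fzfSy   [Q ::= f S]
fzfSy ⇒ fzfQy   [S ::= Q]
fzfQy ⇒ fzffSy   [Q ::= f S]
fzffSy ⇒ fzfffzQy   [S ::= f z Q]
fzfffzQy ⇒ fzfffzfy   [Q ::= f]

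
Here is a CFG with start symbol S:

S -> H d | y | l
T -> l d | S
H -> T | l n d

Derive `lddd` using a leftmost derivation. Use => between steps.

S => Hd => Td => Sd => Hdd => Tdd => lddd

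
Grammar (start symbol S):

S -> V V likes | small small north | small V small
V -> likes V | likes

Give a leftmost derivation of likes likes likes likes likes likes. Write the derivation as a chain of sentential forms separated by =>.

S => V V likes => likes V V likes => likes likes V V likes => likes likes likes V V likes => likes likes likes likes V likes => likes likes likes likes likes likes

S => V V likes   [S -> V V likes]
V V likes => likes V V likes   [V -> likes V]
likes V V likes => likes likes V V likes   [V -> likes V]
likes likes V V likes => likes likes likes V V likes   [V -> likes V]
likes likes likes V V likes => likes likes likes likes V likes   [V -> likes]
likes likes likes likes V likes => likes likes likes likes likes likes   [V -> likes]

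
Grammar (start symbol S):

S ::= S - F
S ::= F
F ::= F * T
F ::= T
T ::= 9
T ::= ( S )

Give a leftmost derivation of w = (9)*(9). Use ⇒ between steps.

S ⇒ F   [S ::= F]
F ⇒ F*T   [F ::= F * T]
F*T ⇒ T*T   [F ::= T]
T*T ⇒ (S)*T   [T ::= ( S )]
(S)*T ⇒ (F)*T   [S ::= F]
(F)*T ⇒ (T)*T   [F ::= T]
(T)*T ⇒ (9)*T   [T ::= 9]
(9)*T ⇒ (9)*(S)   [T ::= ( S )]
(9)*(S) ⇒ (9)*(F)   [S ::= F]
(9)*(F) ⇒ (9)*(T)   [F ::= T]
(9)*(T) ⇒ (9)*(9)   [T ::= 9]

S⇒F⇒F*T⇒T*T⇒(S)*T⇒(F)*T⇒(T)*T⇒(9)*T⇒(9)*(S)⇒(9)*(F)⇒(9)*(T)⇒(9)*(9)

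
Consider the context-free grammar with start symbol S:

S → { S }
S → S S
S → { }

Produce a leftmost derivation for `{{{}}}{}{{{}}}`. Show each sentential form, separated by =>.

S => SS   [S → S S]
SS => {S}S   [S → { S }]
{S}S => {{S}}S   [S → { S }]
{{S}}S => {{{}}}S   [S → { }]
{{{}}}S => {{{}}}SS   [S → S S]
{{{}}}SS => {{{}}}{}S   [S → { }]
{{{}}}{}S => {{{}}}{}{S}   [S → { S }]
{{{}}}{}{S} => {{{}}}{}{{S}}   [S → { S }]
{{{}}}{}{{S}} => {{{}}}{}{{{}}}   [S → { }]

S => SS => {S}S => {{S}}S => {{{}}}S => {{{}}}SS => {{{}}}{}S => {{{}}}{}{S} => {{{}}}{}{{S}} => {{{}}}{}{{{}}}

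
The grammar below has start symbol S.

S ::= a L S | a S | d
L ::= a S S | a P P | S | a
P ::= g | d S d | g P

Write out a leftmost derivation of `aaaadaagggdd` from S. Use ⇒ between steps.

S ⇒ aLS ⇒ aaS ⇒ aaaLS ⇒ aaaaSSS ⇒ aaaadSS ⇒ aaaadaLSS ⇒ aaaadaaPPSS ⇒ aaaadaagPPSS ⇒ aaaadaaggPSS ⇒ aaaadaagggSS ⇒ aaaadaagggdS ⇒ aaaadaagggdd

S ⇒ aLS   [S ::= a L S]
aLS ⇒ aaS   [L ::= a]
aaS ⇒ aaaLS   [S ::= a L S]
aaaLS ⇒ aaaaSSS   [L ::= a S S]
aaaaSSS ⇒ aaaadSS   [S ::= d]
aaaadSS ⇒ aaaadaLSS   [S ::= a L S]
aaaadaLSS ⇒ aaaadaaPPSS   [L ::= a P P]
aaaadaaPPSS ⇒ aaaadaagPPSS   [P ::= g P]
aaaadaagPPSS ⇒ aaaadaaggPSS   [P ::= g]
aaaadaaggPSS ⇒ aaaadaagggSS   [P ::= g]
aaaadaagggSS ⇒ aaaadaagggdS   [S ::= d]
aaaadaagggdS ⇒ aaaadaagggdd   [S ::= d]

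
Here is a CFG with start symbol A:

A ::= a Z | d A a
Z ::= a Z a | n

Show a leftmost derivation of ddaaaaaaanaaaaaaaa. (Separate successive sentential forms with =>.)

A=>dAa=>ddAaa=>ddaZaa=>ddaaZaaa=>ddaaaZaaaa=>ddaaaaZaaaaa=>ddaaaaaZaaaaaa=>ddaaaaaaZaaaaaaa=>ddaaaaaaaZaaaaaaaa=>ddaaaaaaanaaaaaaaa

A => dAa   [A ::= d A a]
dAa => ddAaa   [A ::= d A a]
ddAaa => ddaZaa   [A ::= a Z]
ddaZaa => ddaaZaaa   [Z ::= a Z a]
ddaaZaaa => ddaaaZaaaa   [Z ::= a Z a]
ddaaaZaaaa => ddaaaaZaaaaa   [Z ::= a Z a]
ddaaaaZaaaaa => ddaaaaaZaaaaaa   [Z ::= a Z a]
ddaaaaaZaaaaaa => ddaaaaaaZaaaaaaa   [Z ::= a Z a]
ddaaaaaaZaaaaaaa => ddaaaaaaaZaaaaaaaa   [Z ::= a Z a]
ddaaaaaaaZaaaaaaaa => ddaaaaaaanaaaaaaaa   [Z ::= n]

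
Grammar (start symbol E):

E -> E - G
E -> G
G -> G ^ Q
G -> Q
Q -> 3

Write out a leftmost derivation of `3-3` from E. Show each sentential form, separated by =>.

E => E-G   [E -> E - G]
E-G => G-G   [E -> G]
G-G => Q-G   [G -> Q]
Q-G => 3-G   [Q -> 3]
3-G => 3-Q   [G -> Q]
3-Q => 3-3   [Q -> 3]

E=>E-G=>G-G=>Q-G=>3-G=>3-Q=>3-3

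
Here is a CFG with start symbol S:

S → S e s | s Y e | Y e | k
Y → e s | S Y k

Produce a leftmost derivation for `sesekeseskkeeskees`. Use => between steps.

S => Ses => Yees => SYkees => YeYkees => SYkeYkees => sYeYkeYkees => seseYkeYkees => seseSYkkeYkees => seseSesYkkeYkees => sesekesYkkeYkees => sesekeseskkeYkees => sesekeseskkeeskees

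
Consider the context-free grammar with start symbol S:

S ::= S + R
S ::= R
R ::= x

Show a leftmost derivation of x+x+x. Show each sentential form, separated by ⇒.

S ⇒ S+R   [S ::= S + R]
S+R ⇒ S+R+R   [S ::= S + R]
S+R+R ⇒ R+R+R   [S ::= R]
R+R+R ⇒ x+R+R   [R ::= x]
x+R+R ⇒ x+x+R   [R ::= x]
x+x+R ⇒ x+x+x   [R ::= x]

S ⇒ S+R ⇒ S+R+R ⇒ R+R+R ⇒ x+R+R ⇒ x+x+R ⇒ x+x+x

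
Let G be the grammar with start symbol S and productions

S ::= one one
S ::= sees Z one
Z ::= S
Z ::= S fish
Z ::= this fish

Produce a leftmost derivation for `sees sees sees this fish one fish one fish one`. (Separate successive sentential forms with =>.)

S => sees Z one => sees S fish one => sees sees Z one fish one => sees sees S fish one fish one => sees sees sees Z one fish one fish one => sees sees sees this fish one fish one fish one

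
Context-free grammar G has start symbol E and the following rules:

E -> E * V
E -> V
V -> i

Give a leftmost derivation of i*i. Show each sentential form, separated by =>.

E => E*V => V*V => i*V => i*i

E => E*V   [E -> E * V]
E*V => V*V   [E -> V]
V*V => i*V   [V -> i]
i*V => i*i   [V -> i]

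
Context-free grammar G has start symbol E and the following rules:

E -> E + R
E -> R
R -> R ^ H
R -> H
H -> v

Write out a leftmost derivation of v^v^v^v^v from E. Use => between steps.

E => R   [E -> R]
R => R^H   [R -> R ^ H]
R^H => R^H^H   [R -> R ^ H]
R^H^H => R^H^H^H   [R -> R ^ H]
R^H^H^H => R^H^H^H^H   [R -> R ^ H]
R^H^H^H^H => H^H^H^H^H   [R -> H]
H^H^H^H^H => v^H^H^H^H   [H -> v]
v^H^H^H^H => v^v^H^H^H   [H -> v]
v^v^H^H^H => v^v^v^H^H   [H -> v]
v^v^v^H^H => v^v^v^v^H   [H -> v]
v^v^v^v^H => v^v^v^v^v   [H -> v]

E => R => R^H => R^H^H => R^H^H^H => R^H^H^H^H => H^H^H^H^H => v^H^H^H^H => v^v^H^H^H => v^v^v^H^H => v^v^v^v^H => v^v^v^v^v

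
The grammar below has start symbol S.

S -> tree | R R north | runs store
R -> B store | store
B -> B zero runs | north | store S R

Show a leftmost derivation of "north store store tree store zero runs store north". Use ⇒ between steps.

S ⇒ R R north   [S -> R R north]
R R north ⇒ B store R north   [R -> B store]
B store R north ⇒ north store R north   [B -> north]
north store R north ⇒ north store B store north   [R -> B store]
north store B store north ⇒ north store B zero runs store north   [B -> B zero runs]
north store B zero runs store north ⇒ north store store S R zero runs store north   [B -> store S R]
north store store S R zero runs store north ⇒ north store store tree R zero runs store north   [S -> tree]
north store store tree R zero runs store north ⇒ north store store tree store zero runs store north   [R -> store]

S ⇒ R R north ⇒ B store R north ⇒ north store R north ⇒ north store B store north ⇒ north store B zero runs store north ⇒ north store store S R zero runs store north ⇒ north store store tree R zero runs store north ⇒ north store store tree store zero runs store north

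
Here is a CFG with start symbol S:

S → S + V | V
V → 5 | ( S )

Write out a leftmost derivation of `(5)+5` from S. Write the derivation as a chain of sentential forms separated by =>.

S=>S+V=>V+V=>(S)+V=>(V)+V=>(5)+V=>(5)+5

S => S+V   [S → S + V]
S+V => V+V   [S → V]
V+V => (S)+V   [V → ( S )]
(S)+V => (V)+V   [S → V]
(V)+V => (5)+V   [V → 5]
(5)+V => (5)+5   [V → 5]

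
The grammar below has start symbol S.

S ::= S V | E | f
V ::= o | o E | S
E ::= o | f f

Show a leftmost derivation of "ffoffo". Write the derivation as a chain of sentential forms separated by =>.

S => SV   [S ::= S V]
SV => SVV   [S ::= S V]
SVV => EVV   [S ::= E]
EVV => ffVV   [E ::= f f]
ffVV => ffoEV   [V ::= o E]
ffoEV => ffoffV   [E ::= f f]
ffoffV => ffoffo   [V ::= o]

S => SV => SVV => EVV => ffVV => ffoEV => ffoffV => ffoffo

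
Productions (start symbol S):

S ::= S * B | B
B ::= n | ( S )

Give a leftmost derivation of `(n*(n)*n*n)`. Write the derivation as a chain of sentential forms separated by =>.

S => B => (S) => (S*B) => (S*B*B) => (S*B*B*B) => (B*B*B*B) => (n*B*B*B) => (n*(S)*B*B) => (n*(B)*B*B) => (n*(n)*B*B) => (n*(n)*n*B) => (n*(n)*n*n)

S => B   [S ::= B]
B => (S)   [B ::= ( S )]
(S) => (S*B)   [S ::= S * B]
(S*B) => (S*B*B)   [S ::= S * B]
(S*B*B) => (S*B*B*B)   [S ::= S * B]
(S*B*B*B) => (B*B*B*B)   [S ::= B]
(B*B*B*B) => (n*B*B*B)   [B ::= n]
(n*B*B*B) => (n*(S)*B*B)   [B ::= ( S )]
(n*(S)*B*B) => (n*(B)*B*B)   [S ::= B]
(n*(B)*B*B) => (n*(n)*B*B)   [B ::= n]
(n*(n)*B*B) => (n*(n)*n*B)   [B ::= n]
(n*(n)*n*B) => (n*(n)*n*n)   [B ::= n]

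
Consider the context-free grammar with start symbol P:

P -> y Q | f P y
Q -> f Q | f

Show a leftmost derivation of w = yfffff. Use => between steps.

P => yQ   [P -> y Q]
yQ => yfQ   [Q -> f Q]
yfQ => yffQ   [Q -> f Q]
yffQ => yfffQ   [Q -> f Q]
yfffQ => yffffQ   [Q -> f Q]
yffffQ => yfffff   [Q -> f]

P => yQ => yfQ => yffQ => yfffQ => yffffQ => yfffff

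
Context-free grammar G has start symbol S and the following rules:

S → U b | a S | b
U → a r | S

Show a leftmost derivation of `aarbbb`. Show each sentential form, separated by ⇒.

S ⇒ Ub   [S → U b]
Ub ⇒ Sb   [U → S]
Sb ⇒ aSb   [S → a S]
aSb ⇒ aUbb   [S → U b]
aUbb ⇒ aSbb   [U → S]
aSbb ⇒ aUbbb   [S → U b]
aUbbb ⇒ aarbbb   [U → a r]

S ⇒ Ub ⇒ Sb ⇒ aSb ⇒ aUbb ⇒ aSbb ⇒ aUbbb ⇒ aarbbb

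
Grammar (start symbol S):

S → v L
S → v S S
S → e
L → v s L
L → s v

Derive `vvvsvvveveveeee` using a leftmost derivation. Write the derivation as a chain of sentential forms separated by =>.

S => vSS   [S → v S S]
vSS => vvSSS   [S → v S S]
vvSSS => vvvLSS   [S → v L]
vvvLSS => vvvsvSS   [L → s v]
vvvsvSS => vvvsvvSSS   [S → v S S]
vvvsvvSSS => vvvsvvvSSSS   [S → v S S]
vvvsvvvSSSS => vvvsvvveSSS   [S → e]
vvvsvvveSSS => vvvsvvvevSSSS   [S → v S S]
vvvsvvvevSSSS => vvvsvvveveSSS   [S → e]
vvvsvvveveSSS => vvvsvvvevevSSSS   [S → v S S]
vvvsvvvevevSSSS => vvvsvvveveveSSS   [S → e]
vvvsvvveveveSSS => vvvsvvveveveeSS   [S → e]
vvvsvvveveveeSS => vvvsvvveveveeeS   [S → e]
vvvsvvveveveeeS => vvvsvvveveveeee   [S → e]

S=>vSS=>vvSSS=>vvvLSS=>vvvsvSS=>vvvsvvSSS=>vvvsvvvSSSS=>vvvsvvveSSS=>vvvsvvvevSSSS=>vvvsvvveveSSS=>vvvsvvvevevSSSS=>vvvsvvveveveSSS=>vvvsvvveveveeSS=>vvvsvvveveveeeS=>vvvsvvveveveeee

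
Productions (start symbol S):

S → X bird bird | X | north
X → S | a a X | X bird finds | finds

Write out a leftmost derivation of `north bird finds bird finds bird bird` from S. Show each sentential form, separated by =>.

S => X bird bird => X bird finds bird bird => X bird finds bird finds bird bird => S bird finds bird finds bird bird => north bird finds bird finds bird bird

S => X bird bird   [S → X bird bird]
X bird bird => X bird finds bird bird   [X → X bird finds]
X bird finds bird bird => X bird finds bird finds bird bird   [X → X bird finds]
X bird finds bird finds bird bird => S bird finds bird finds bird bird   [X → S]
S bird finds bird finds bird bird => north bird finds bird finds bird bird   [S → north]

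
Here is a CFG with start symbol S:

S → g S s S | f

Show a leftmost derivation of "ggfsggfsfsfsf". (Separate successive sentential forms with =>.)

S => gSsS => ggSsSsS => ggfsSsS => ggfsgSsSsS => ggfsggSsSsSsS => ggfsggfsSsSsS => ggfsggfsfsSsS => ggfsggfsfsfsS => ggfsggfsfsfsf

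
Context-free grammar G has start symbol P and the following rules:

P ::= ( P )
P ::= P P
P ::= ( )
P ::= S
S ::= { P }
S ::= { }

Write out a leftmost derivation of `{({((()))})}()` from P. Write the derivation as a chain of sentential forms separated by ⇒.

P ⇒ PP ⇒ SP ⇒ {P}P ⇒ {(P)}P ⇒ {(S)}P ⇒ {({P})}P ⇒ {({(P)})}P ⇒ {({((P))})}P ⇒ {({((()))})}P ⇒ {({((()))})}()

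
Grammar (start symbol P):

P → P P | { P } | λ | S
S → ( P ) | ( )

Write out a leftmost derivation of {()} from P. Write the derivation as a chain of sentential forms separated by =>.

P=>PP=>PPP=>{P}PP=>{PP}PP=>{PPP}PP=>{SPP}PP=>{(P)PP}PP=>{()PP}PP=>{()P}PP=>{()}PP=>{()}P=>{()}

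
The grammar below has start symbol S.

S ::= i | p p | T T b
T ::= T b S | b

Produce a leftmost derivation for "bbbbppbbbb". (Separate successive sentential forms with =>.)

S => TTb => TbSTb => bbSTb => bbTTbTb => bbTbSTbTb => bbbbSTbTb => bbbbppTbTb => bbbbppbbTb => bbbbppbbbb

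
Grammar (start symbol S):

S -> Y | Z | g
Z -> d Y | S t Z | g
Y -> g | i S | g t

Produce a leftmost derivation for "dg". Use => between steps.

S => Z => dY => dg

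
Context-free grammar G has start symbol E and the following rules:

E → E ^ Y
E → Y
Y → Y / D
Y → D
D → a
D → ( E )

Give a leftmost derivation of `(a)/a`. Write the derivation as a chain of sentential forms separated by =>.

E => Y   [E → Y]
Y => Y/D   [Y → Y / D]
Y/D => D/D   [Y → D]
D/D => (E)/D   [D → ( E )]
(E)/D => (Y)/D   [E → Y]
(Y)/D => (D)/D   [Y → D]
(D)/D => (a)/D   [D → a]
(a)/D => (a)/a   [D → a]

E => Y => Y/D => D/D => (E)/D => (Y)/D => (D)/D => (a)/D => (a)/a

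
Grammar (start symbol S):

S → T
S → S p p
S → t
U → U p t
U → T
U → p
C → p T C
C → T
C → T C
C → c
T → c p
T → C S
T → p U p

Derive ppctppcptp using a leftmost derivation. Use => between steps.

S => T => pUp => pTp => pCSp => ppTCSp => ppCSCSp => ppcSCSp => ppcSppCSp => ppctppCSp => ppctppTSp => ppctppcpSp => ppctppcptp

S => T   [S → T]
T => pUp   [T → p U p]
pUp => pTp   [U → T]
pTp => pCSp   [T → C S]
pCSp => ppTCSp   [C → p T C]
ppTCSp => ppCSCSp   [T → C S]
ppCSCSp => ppcSCSp   [C → c]
ppcSCSp => ppcSppCSp   [S → S p p]
ppcSppCSp => ppctppCSp   [S → t]
ppctppCSp => ppctppTSp   [C → T]
ppctppTSp => ppctppcpSp   [T → c p]
ppctppcpSp => ppctppcptp   [S → t]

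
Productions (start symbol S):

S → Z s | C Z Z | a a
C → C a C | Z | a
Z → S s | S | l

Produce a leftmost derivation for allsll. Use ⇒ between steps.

S⇒CZZ⇒ZZZ⇒SsZZ⇒CZZsZZ⇒aZZsZZ⇒alZsZZ⇒allsZZ⇒allslZ⇒allsll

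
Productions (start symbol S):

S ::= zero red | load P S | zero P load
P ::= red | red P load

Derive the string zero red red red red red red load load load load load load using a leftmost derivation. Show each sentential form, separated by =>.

S => zero P load => zero red P load load => zero red red P load load load => zero red red red P load load load load => zero red red red red P load load load load load => zero red red red red red P load load load load load load => zero red red red red red red load load load load load load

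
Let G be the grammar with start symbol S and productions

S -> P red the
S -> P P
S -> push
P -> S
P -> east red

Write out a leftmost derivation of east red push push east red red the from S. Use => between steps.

S => P red the => S red the => P P red the => S P red the => P P P red the => east red P P red the => east red S P red the => east red P P P red the => east red S P P red the => east red push P P red the => east red push S P red the => east red push push P red the => east red push push east red red the

S => P red the   [S -> P red the]
P red the => S red the   [P -> S]
S red the => P P red the   [S -> P P]
P P red the => S P red the   [P -> S]
S P red the => P P P red the   [S -> P P]
P P P red the => east red P P red the   [P -> east red]
east red P P red the => east red S P red the   [P -> S]
east red S P red the => east red P P P red the   [S -> P P]
east red P P P red the => east red S P P red the   [P -> S]
east red S P P red the => east red push P P red the   [S -> push]
east red push P P red the => east red push S P red the   [P -> S]
east red push S P red the => east red push push P red the   [S -> push]
east red push push P red the => east red push push east red red the   [P -> east red]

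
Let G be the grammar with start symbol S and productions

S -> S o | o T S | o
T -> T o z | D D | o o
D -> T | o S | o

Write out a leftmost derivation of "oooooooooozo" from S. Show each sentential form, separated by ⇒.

S ⇒ oTS ⇒ oTozS ⇒ oDDozS ⇒ ooDozS ⇒ oooSozS ⇒ oooSoozS ⇒ oooSooozS ⇒ oooSoooozS ⇒ oooSooooozS ⇒ oooSoooooozS ⇒ oooooooooozS ⇒ oooooooooozo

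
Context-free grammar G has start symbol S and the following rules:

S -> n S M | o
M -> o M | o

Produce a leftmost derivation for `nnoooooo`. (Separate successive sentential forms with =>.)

S => nSM   [S -> n S M]
nSM => nnSMM   [S -> n S M]
nnSMM => nnoMM   [S -> o]
nnoMM => nnooMM   [M -> o M]
nnooMM => nnoooMM   [M -> o M]
nnoooMM => nnooooMM   [M -> o M]
nnooooMM => nnoooooM   [M -> o]
nnoooooM => nnoooooo   [M -> o]

S => nSM => nnSMM => nnoMM => nnooMM => nnoooMM => nnooooMM => nnoooooM => nnoooooo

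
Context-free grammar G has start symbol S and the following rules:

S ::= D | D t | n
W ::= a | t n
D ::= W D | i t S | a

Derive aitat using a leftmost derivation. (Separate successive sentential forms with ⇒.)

S⇒D⇒WD⇒aD⇒aitS⇒aitDt⇒aitat

S ⇒ D   [S ::= D]
D ⇒ WD   [D ::= W D]
WD ⇒ aD   [W ::= a]
aD ⇒ aitS   [D ::= i t S]
aitS ⇒ aitDt   [S ::= D t]
aitDt ⇒ aitat   [D ::= a]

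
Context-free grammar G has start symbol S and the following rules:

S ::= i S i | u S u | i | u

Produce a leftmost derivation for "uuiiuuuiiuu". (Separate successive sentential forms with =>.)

S => uSu => uuSuu => uuiSiuu => uuiiSiiuu => uuiiuSuiiuu => uuiiuuuiiuu

S => uSu   [S ::= u S u]
uSu => uuSuu   [S ::= u S u]
uuSuu => uuiSiuu   [S ::= i S i]
uuiSiuu => uuiiSiiuu   [S ::= i S i]
uuiiSiiuu => uuiiuSuiiuu   [S ::= u S u]
uuiiuSuiiuu => uuiiuuuiiuu   [S ::= u]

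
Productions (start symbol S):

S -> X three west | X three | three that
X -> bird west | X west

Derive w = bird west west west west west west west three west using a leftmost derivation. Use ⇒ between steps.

S ⇒ X three west   [S -> X three west]
X three west ⇒ X west three west   [X -> X west]
X west three west ⇒ X west west three west   [X -> X west]
X west west three west ⇒ X west west west three west   [X -> X west]
X west west west three west ⇒ X west west west west three west   [X -> X west]
X west west west west three west ⇒ X west west west west west three west   [X -> X west]
X west west west west west three west ⇒ X west west west west west west three west   [X -> X west]
X west west west west west west three west ⇒ bird west west west west west west west three west   [X -> bird west]

S ⇒ X three west ⇒ X west three west ⇒ X west west three west ⇒ X west west west three west ⇒ X west west west west three west ⇒ X west west west west west three west ⇒ X west west west west west west three west ⇒ bird west west west west west west west three west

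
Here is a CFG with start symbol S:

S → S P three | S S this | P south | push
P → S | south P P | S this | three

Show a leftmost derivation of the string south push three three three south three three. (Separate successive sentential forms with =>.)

S => S P three => P south P three => south P P south P three => south S P south P three => south S P three P south P three => south push P three P south P three => south push three three P south P three => south push three three three south P three => south push three three three south three three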